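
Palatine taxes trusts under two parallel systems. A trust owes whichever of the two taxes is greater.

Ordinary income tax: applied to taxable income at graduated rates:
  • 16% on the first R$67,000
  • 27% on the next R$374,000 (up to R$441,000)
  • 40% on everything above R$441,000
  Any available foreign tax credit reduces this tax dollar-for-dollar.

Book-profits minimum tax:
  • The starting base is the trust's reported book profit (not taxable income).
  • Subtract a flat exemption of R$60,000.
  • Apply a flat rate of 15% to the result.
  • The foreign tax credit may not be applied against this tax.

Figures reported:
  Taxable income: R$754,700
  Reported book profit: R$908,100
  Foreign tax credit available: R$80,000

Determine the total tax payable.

Ordinary income tax:
  R$67,000 × 16% = R$10,720
  R$374,000 × 27% = R$100,980
  R$313,700 × 40% = R$125,480
  → R$237,180
  Less foreign tax credit R$80,000 → R$157,180

Book-profits minimum tax:
  Base (reported book profit): R$908,100
  Less exemption R$60,000 → base R$848,100
  R$848,100 × 15% = R$127,215

R$157,180 > R$127,215, so the ordinary income tax governs.

R$157,180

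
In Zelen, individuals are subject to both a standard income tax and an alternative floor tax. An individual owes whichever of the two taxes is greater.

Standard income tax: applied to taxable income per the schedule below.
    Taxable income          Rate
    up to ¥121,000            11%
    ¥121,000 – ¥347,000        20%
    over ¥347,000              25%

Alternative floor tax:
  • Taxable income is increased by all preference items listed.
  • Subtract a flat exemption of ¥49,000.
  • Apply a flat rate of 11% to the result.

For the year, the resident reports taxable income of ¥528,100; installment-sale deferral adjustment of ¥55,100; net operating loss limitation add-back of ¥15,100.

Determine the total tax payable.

Standard income tax:
  ¥121,000 × 11% = ¥13,310
  ¥226,000 × 20% = ¥45,200
  ¥181,100 × 25% = ¥45,275
  → ¥103,785

Alternative floor tax:
  Adjusted income: ¥528,100 + ¥55,100 + ¥15,100 = ¥598,300
  Less exemption ¥49,000 → base ¥549,300
  ¥549,300 × 11% = ¥60,423

¥103,785 > ¥60,423, so the standard income tax governs.

¥103,785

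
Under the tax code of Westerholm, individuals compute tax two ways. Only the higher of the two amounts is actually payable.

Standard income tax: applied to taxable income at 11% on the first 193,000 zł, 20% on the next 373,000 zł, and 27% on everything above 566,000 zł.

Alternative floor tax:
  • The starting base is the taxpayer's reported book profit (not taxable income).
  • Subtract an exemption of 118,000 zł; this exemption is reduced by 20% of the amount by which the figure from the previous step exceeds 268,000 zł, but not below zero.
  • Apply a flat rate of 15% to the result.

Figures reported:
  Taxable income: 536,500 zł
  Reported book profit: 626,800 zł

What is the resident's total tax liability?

Standard income tax:
  193,000 zł × 11% = 21,230 zł
  343,500 zł × 20% = 68,700 zł
  → 89,930 zł

Alternative floor tax:
  Base (reported book profit): 626,800 zł
  Exemption: 118,000 zł − 20% × (626,800 zł − 268,000 zł) = 118,000 zł − 71,760 zł = 46,240 zł
  Base: 626,800 zł − 46,240 zł = 580,560 zł
  580,560 zł × 15% = 87,084 zł

89,930 zł > 87,084 zł, so the standard income tax governs.

89,930 zł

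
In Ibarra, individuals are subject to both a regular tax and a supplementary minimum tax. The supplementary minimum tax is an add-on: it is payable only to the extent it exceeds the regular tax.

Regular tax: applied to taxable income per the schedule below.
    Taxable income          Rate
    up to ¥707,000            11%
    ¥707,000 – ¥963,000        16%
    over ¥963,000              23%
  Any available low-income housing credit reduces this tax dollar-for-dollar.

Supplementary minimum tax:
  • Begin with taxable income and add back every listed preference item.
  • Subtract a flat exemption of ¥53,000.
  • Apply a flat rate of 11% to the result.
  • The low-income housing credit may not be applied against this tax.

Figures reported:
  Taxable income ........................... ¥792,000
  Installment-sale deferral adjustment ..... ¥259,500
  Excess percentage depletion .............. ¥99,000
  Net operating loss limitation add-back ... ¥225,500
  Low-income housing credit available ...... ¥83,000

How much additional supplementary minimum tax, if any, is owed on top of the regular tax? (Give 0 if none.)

Supplementary minimum tax:
  Adjusted income: ¥792,000 + ¥259,500 + ¥99,000 + ¥225,500 = ¥1,376,000
  Less exemption ¥53,000 → base ¥1,323,000
  ¥1,323,000 × 11% = ¥145,530

Regular tax:
  ¥707,000 × 11% = ¥77,770
  ¥85,000 × 16% = ¥13,600
  → ¥91,370
  Less low-income housing credit ¥83,000 → ¥8,370

Excess of supplementary minimum tax over regular tax: ¥145,530 − ¥8,370 = ¥137,160.

¥137,160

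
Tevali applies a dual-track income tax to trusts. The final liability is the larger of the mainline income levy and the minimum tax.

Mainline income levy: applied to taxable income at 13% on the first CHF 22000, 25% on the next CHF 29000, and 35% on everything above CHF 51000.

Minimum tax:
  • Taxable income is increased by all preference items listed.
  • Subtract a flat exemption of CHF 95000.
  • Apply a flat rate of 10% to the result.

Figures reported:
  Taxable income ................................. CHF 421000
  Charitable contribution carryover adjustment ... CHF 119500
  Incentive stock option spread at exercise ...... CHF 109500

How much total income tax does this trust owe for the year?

Minimum tax:
  Adjusted income: CHF 421000 + CHF 119500 + CHF 109500 = CHF 650000
  Less exemption CHF 95000 → base CHF 555000
  CHF 555000 × 10% = CHF 55500

Mainline income levy:
  CHF 22000 × 13% = CHF 2860
  CHF 29000 × 25% = CHF 7250
  CHF 370000 × 35% = CHF 129500
  → CHF 139610

CHF 139610 > CHF 55500, so the mainline income levy governs.

CHF 139610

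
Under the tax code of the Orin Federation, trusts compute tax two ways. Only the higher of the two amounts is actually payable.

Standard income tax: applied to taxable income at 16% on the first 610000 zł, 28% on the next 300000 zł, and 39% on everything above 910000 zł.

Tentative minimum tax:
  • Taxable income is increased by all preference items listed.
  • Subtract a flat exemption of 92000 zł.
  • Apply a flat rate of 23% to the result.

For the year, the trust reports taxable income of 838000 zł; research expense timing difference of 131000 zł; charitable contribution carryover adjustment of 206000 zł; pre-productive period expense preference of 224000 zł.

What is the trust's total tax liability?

Standard income tax:
  610000 zł × 16% = 97600 zł
  228000 zł × 28% = 63840 zł
  → 161440 zł

Tentative minimum tax:
  Adjusted income: 838000 zł + 131000 zł + 206000 zł + 224000 zł = 1399000 zł
  Less exemption 92000 zł → base 1307000 zł
  1307000 zł × 23% = 300610 zł

300610 zł > 161440 zł, so the tentative minimum tax is the binding amount.

300610 zł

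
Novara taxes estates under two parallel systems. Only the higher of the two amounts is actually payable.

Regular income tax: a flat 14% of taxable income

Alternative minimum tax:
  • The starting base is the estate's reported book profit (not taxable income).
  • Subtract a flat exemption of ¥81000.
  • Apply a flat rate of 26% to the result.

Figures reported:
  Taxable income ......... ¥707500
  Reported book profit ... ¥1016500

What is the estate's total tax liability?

Regular income tax:
  ¥707500 × 14% = ¥99050

Alternative minimum tax:
  Base (reported book profit): ¥1016500
  Less exemption ¥81000 → base ¥935500
  ¥935500 × 26% = ¥243230

¥243230 > ¥99050, so the alternative minimum tax is the binding amount.

¥243230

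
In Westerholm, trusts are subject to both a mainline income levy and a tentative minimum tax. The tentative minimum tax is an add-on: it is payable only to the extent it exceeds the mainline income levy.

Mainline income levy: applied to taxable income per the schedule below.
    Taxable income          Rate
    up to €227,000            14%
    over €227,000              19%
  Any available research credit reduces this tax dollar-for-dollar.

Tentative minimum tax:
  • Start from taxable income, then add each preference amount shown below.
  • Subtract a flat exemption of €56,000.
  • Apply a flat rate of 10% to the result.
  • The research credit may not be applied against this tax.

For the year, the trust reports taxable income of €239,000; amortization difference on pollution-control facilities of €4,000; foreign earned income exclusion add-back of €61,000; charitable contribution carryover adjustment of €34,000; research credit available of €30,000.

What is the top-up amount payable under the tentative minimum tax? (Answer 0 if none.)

Mainline income levy:
  €227,000 × 14% = €31,780
  €12,000 × 19% = €2,280
  → €34,060
  Less research credit €30,000 → €4,060

Tentative minimum tax:
  Adjusted income: €239,000 + €4,000 + €61,000 + €34,000 = €338,000
  Less exemption €56,000 → base €282,000
  €282,000 × 10% = €28,200

Excess of tentative minimum tax over mainline income levy: €28,200 − €4,060 = €24,140.

€24,140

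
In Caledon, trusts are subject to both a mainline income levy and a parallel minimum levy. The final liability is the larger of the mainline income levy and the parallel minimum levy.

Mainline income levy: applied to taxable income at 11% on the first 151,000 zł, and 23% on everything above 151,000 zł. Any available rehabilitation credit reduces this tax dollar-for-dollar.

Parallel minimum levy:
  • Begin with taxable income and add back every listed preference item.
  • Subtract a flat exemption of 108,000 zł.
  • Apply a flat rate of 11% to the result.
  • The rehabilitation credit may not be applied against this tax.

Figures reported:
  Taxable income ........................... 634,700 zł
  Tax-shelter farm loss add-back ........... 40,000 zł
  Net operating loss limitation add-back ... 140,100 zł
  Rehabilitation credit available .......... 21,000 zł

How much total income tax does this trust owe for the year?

Mainline income levy:
  151,000 zł × 11% = 16,610 zł
  483,700 zł × 23% = 111,251 zł
  → 127,861 zł
  Less rehabilitation credit 21,000 zł → 106,861 zł

Parallel minimum levy:
  Adjusted income: 634,700 zł + 40,000 zł + 140,100 zł = 814,800 zł
  Less exemption 108,000 zł → base 706,800 zł
  706,800 zł × 11% = 77,748 zł

106,861 zł > 77,748 zł, so the mainline income levy governs.

106,861 zł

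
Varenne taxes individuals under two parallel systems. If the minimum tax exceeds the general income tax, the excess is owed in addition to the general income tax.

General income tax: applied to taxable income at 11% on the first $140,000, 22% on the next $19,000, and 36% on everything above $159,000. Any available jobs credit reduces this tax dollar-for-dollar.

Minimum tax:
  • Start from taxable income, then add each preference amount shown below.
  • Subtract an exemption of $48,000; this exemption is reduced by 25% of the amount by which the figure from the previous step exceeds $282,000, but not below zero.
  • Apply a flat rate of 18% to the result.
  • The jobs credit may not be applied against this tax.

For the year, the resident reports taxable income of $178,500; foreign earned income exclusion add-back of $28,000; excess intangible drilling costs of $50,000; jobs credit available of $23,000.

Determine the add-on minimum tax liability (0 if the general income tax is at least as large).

Minimum tax:
  Adjusted income: $178,500 + $28,000 + $50,000 = $256,500
  Exemption: $256,500 ≤ $282,000, so full $48,000 applies
  Base: $256,500 − $48,000 = $208,500
  $208,500 × 18% = $37,530

General income tax:
  $140,000 × 11% = $15,400
  $19,000 × 22% = $4,180
  $19,500 × 36% = $7,020
  → $26,600
  Less jobs credit $23,000 → $3,600

Excess of minimum tax over general income tax: $37,530 − $3,600 = $33,930.

$33,930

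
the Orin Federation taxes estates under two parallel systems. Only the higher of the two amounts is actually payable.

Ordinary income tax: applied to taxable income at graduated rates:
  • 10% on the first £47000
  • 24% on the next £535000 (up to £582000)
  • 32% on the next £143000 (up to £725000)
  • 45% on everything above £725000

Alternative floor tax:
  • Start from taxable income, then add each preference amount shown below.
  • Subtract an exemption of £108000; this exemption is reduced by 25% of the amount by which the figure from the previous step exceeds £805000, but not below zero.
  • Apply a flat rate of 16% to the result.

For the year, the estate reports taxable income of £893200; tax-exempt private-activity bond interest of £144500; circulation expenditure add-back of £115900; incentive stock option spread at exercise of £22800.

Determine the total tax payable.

£254550

Alternative floor tax:
  Adjusted income: £893200 + £144500 + £115900 + £22800 = £1176400
  Exemption: £108000 − 25% × (£1176400 − £805000) = £108000 − £92850 = £15150
  Base: £1176400 − £15150 = £1161250
  £1161250 × 16% = £185800

Ordinary income tax:
  £47000 × 10% = £4700
  £535000 × 24% = £128400
  £143000 × 32% = £45760
  £168200 × 45% = £75690
  → £254550

£254550 > £185800, so the ordinary income tax governs.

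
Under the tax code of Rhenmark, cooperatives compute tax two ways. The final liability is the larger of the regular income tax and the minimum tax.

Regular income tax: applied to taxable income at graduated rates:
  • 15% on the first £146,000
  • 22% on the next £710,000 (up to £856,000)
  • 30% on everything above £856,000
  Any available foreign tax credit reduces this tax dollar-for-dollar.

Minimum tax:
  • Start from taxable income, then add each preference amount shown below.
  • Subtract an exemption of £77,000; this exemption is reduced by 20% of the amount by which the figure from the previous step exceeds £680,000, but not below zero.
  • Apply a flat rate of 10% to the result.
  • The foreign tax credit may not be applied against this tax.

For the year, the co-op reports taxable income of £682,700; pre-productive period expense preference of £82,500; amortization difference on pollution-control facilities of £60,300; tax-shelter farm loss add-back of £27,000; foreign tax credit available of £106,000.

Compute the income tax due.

£81,000

Minimum tax:
  Adjusted income: £682,700 + £82,500 + £60,300 + £27,000 = £852,500
  Exemption: £77,000 − 20% × (£852,500 − £680,000) = £77,000 − £34,500 = £42,500
  Base: £852,500 − £42,500 = £810,000
  £810,000 × 10% = £81,000

Regular income tax:
  £146,000 × 15% = £21,900
  £536,700 × 22% = £118,074
  → £139,974
  Less foreign tax credit £106,000 → £33,974

£81,000 > £33,974, so the minimum tax is the binding amount.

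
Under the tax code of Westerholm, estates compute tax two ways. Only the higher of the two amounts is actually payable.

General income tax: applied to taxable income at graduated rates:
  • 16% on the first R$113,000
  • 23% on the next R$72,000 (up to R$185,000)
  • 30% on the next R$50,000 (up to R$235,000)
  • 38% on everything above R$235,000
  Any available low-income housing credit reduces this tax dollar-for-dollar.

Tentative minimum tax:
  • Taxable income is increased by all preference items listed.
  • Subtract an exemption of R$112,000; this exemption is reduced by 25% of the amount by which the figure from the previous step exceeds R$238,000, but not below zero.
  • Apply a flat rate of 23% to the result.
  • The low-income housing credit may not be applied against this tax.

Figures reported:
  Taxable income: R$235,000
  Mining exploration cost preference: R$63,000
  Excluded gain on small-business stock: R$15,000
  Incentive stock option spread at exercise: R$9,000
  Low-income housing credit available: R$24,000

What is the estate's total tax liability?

R$53,130

General income tax:
  R$113,000 × 16% = R$18,080
  R$72,000 × 23% = R$16,560
  R$50,000 × 30% = R$15,000
  → R$49,640
  Less low-income housing credit R$24,000 → R$25,640

Tentative minimum tax:
  Adjusted income: R$235,000 + R$63,000 + R$15,000 + R$9,000 = R$322,000
  Exemption: R$112,000 − 25% × (R$322,000 − R$238,000) = R$112,000 − R$21,000 = R$91,000
  Base: R$322,000 − R$91,000 = R$231,000
  R$231,000 × 23% = R$53,130

R$53,130 > R$25,640, so the tentative minimum tax is the binding amount.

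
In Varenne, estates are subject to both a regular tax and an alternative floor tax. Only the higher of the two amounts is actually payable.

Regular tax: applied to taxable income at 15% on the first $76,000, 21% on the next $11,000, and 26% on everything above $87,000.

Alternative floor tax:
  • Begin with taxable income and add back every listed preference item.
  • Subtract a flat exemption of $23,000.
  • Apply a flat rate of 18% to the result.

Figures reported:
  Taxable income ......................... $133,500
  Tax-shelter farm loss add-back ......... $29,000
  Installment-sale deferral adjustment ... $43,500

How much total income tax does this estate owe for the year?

Regular tax:
  $76,000 × 15% = $11,400
  $11,000 × 21% = $2,310
  $46,500 × 26% = $12,090
  → $25,800

Alternative floor tax:
  Adjusted income: $133,500 + $29,000 + $43,500 = $206,000
  Less exemption $23,000 → base $183,000
  $183,000 × 18% = $32,940

$32,940 > $25,800, so the alternative floor tax is the binding amount.

$32,940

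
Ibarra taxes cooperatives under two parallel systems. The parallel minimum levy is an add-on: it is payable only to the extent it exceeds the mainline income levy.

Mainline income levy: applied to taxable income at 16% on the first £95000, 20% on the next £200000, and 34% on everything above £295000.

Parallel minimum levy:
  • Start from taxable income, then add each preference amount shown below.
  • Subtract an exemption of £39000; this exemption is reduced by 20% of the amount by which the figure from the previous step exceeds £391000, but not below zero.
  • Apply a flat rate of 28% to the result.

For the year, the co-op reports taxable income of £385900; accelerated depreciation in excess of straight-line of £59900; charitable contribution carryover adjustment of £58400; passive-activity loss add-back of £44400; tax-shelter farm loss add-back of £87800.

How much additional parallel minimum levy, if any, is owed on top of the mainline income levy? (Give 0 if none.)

Mainline income levy:
  £95000 × 16% = £15200
  £200000 × 20% = £40000
  £90900 × 34% = £30906
  → £86106

Parallel minimum levy:
  Adjusted income: £385900 + £59900 + £58400 + £44400 + £87800 = £636400
  Exemption: 20% × (£636400 − £391000) = £49080 ≥ £39000, so the exemption is fully phased out
  Base: £636400 − £0 = £636400
  £636400 × 28% = £178192

Excess of parallel minimum levy over mainline income levy: £178192 − £86106 = £92086.

£92086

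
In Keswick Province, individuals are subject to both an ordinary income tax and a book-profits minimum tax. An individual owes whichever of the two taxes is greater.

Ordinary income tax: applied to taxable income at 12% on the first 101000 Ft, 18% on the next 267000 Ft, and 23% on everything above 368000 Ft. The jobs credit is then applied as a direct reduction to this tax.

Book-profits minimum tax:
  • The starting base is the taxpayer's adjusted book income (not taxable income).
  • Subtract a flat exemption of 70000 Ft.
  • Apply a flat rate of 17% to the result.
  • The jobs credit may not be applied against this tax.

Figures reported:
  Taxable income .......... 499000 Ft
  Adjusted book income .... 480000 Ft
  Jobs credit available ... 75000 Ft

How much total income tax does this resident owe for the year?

Ordinary income tax:
  101000 Ft × 12% = 12120 Ft
  267000 Ft × 18% = 48060 Ft
  131000 Ft × 23% = 30130 Ft
  → 90310 Ft
  Less jobs credit 75000 Ft → 15310 Ft

Book-profits minimum tax:
  Base (adjusted book income): 480000 Ft
  Less exemption 70000 Ft → base 410000 Ft
  410000 Ft × 17% = 69700 Ft

69700 Ft > 15310 Ft, so the book-profits minimum tax is the binding amount.

69700 Ft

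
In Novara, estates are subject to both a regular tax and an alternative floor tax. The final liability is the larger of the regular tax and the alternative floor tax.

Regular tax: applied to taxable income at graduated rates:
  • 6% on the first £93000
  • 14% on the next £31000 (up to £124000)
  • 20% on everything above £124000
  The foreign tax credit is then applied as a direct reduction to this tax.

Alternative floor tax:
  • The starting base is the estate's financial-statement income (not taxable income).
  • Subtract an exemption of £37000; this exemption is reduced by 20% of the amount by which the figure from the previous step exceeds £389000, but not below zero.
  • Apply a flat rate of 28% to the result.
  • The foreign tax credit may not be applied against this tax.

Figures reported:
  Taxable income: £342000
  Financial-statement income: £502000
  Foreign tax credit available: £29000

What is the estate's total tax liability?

Alternative floor tax:
  Base (financial-statement income): £502000
  Exemption: £37000 − 20% × (£502000 − £389000) = £37000 − £22600 = £14400
  Base: £502000 − £14400 = £487600
  £487600 × 28% = £136528

Regular tax:
  £93000 × 6% = £5580
  £31000 × 14% = £4340
  £218000 × 20% = £43600
  → £53520
  Less foreign tax credit £29000 → £24520

£136528 > £24520, so the alternative floor tax is the binding amount.

£136528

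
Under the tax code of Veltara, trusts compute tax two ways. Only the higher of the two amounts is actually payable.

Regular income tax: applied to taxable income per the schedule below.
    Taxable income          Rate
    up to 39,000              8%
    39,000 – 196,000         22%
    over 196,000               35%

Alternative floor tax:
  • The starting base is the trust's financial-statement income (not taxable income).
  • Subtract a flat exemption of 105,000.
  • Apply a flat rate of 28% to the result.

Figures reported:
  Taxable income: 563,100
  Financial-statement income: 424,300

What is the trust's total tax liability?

Regular income tax:
  39,000 × 8% = 3,120
  157,000 × 22% = 34,540
  367,100 × 35% = 128,485
  → 166,145

Alternative floor tax:
  Base (financial-statement income): 424,300
  Less exemption 105,000 → base 319,300
  319,300 × 28% = 89,404

166,145 > 89,404, so the regular income tax governs.

166,145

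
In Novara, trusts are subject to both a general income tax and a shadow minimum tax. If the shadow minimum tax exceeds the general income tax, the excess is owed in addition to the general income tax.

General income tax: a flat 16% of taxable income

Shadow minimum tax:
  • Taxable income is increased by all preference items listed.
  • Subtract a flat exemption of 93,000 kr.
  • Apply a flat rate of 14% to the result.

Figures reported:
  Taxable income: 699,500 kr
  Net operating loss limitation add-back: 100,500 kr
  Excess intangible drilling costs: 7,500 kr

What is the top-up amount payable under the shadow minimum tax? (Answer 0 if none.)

0 kr

Shadow minimum tax:
  Adjusted income: 699,500 kr + 100,500 kr + 7,500 kr = 807,500 kr
  Less exemption 93,000 kr → base 714,500 kr
  714,500 kr × 14% = 100,030 kr

General income tax:
  699,500 kr × 16% = 111,920 kr

100,030 kr ≤ 111,920 kr, so no add-on is due.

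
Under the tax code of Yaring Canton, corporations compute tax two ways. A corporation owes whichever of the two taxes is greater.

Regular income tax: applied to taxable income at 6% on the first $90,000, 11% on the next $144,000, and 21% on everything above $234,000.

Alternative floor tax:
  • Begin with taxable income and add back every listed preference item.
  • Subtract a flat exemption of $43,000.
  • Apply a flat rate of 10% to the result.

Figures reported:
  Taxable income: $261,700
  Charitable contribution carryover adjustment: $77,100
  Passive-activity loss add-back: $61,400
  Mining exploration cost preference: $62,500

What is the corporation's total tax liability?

Alternative floor tax:
  Adjusted income: $261,700 + $77,100 + $61,400 + $62,500 = $462,700
  Less exemption $43,000 → base $419,700
  $419,700 × 10% = $41,970

Regular income tax:
  $90,000 × 6% = $5,400
  $144,000 × 11% = $15,840
  $27,700 × 21% = $5,817
  → $27,057

$41,970 > $27,057, so the alternative floor tax is the binding amount.

$41,970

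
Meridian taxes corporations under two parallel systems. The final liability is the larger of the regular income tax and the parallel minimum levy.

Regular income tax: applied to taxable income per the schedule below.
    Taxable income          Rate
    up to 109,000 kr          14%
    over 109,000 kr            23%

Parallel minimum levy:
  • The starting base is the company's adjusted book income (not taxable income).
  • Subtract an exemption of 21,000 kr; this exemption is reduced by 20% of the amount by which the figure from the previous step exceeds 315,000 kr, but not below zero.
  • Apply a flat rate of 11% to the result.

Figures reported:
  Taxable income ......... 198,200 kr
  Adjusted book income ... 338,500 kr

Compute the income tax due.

Regular income tax:
  109,000 kr × 14% = 15,260 kr
  89,200 kr × 23% = 20,516 kr
  → 35,776 kr

Parallel minimum levy:
  Base (adjusted book income): 338,500 kr
  Exemption: 21,000 kr − 20% × (338,500 kr − 315,000 kr) = 21,000 kr − 4,700 kr = 16,300 kr
  Base: 338,500 kr − 16,300 kr = 322,200 kr
  322,200 kr × 11% = 35,442 kr

35,776 kr > 35,442 kr, so the regular income tax governs.

35,776 kr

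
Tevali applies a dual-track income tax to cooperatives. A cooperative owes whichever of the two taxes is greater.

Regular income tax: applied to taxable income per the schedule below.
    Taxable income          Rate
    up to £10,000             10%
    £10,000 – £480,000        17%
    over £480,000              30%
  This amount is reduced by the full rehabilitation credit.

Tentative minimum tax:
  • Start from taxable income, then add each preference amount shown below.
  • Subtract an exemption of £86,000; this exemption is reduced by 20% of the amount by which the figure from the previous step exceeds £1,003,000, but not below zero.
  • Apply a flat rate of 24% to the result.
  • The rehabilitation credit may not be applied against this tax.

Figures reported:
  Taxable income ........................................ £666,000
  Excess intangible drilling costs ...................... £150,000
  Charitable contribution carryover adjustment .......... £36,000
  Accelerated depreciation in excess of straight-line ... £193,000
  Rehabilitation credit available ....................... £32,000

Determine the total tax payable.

£232,176

Tentative minimum tax:
  Adjusted income: £666,000 + £150,000 + £36,000 + £193,000 = £1,045,000
  Exemption: £86,000 − 20% × (£1,045,000 − £1,003,000) = £86,000 − £8,400 = £77,600
  Base: £1,045,000 − £77,600 = £967,400
  £967,400 × 24% = £232,176

Regular income tax:
  £10,000 × 10% = £1,000
  £470,000 × 17% = £79,900
  £186,000 × 30% = £55,800
  → £136,700
  Less rehabilitation credit £32,000 → £104,700

£232,176 > £104,700, so the tentative minimum tax is the binding amount.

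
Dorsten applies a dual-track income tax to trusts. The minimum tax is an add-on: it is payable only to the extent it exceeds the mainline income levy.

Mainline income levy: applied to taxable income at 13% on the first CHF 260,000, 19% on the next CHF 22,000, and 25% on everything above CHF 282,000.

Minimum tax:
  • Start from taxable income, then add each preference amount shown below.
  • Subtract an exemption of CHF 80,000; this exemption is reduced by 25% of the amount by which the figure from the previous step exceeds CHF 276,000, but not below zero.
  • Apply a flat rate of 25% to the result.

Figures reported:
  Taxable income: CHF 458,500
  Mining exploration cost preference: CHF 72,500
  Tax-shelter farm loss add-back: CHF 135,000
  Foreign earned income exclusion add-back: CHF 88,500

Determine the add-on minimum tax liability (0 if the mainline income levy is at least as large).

Minimum tax:
  Adjusted income: CHF 458,500 + CHF 72,500 + CHF 135,000 + CHF 88,500 = CHF 754,500
  Exemption: 25% × (CHF 754,500 − CHF 276,000) = CHF 119,625 ≥ CHF 80,000, so the exemption is fully phased out
  Base: CHF 754,500 − CHF 0 = CHF 754,500
  CHF 754,500 × 25% = CHF 188,625

Mainline income levy:
  CHF 260,000 × 13% = CHF 33,800
  CHF 22,000 × 19% = CHF 4,180
  CHF 176,500 × 25% = CHF 44,125
  → CHF 82,105

Excess of minimum tax over mainline income levy: CHF 188,625 − CHF 82,105 = CHF 106,520.

CHF 106,520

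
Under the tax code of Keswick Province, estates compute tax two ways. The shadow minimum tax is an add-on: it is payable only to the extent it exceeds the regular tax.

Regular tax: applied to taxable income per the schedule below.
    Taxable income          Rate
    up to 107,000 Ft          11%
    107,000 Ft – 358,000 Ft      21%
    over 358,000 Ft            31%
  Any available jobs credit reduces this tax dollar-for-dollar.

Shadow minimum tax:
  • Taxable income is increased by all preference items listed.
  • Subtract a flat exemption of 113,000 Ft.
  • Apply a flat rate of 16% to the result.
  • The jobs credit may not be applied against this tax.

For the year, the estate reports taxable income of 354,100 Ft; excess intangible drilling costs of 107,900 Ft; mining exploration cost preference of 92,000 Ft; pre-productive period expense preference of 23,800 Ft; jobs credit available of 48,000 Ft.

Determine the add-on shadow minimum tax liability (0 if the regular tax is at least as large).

58,707 Ft

Shadow minimum tax:
  Adjusted income: 354,100 Ft + 107,900 Ft + 92,000 Ft + 23,800 Ft = 577,800 Ft
  Less exemption 113,000 Ft → base 464,800 Ft
  464,800 Ft × 16% = 74,368 Ft

Regular tax:
  107,000 Ft × 11% = 11,770 Ft
  247,100 Ft × 21% = 51,891 Ft
  → 63,661 Ft
  Less jobs credit 48,000 Ft → 15,661 Ft

Excess of shadow minimum tax over regular tax: 74,368 Ft − 15,661 Ft = 58,707 Ft.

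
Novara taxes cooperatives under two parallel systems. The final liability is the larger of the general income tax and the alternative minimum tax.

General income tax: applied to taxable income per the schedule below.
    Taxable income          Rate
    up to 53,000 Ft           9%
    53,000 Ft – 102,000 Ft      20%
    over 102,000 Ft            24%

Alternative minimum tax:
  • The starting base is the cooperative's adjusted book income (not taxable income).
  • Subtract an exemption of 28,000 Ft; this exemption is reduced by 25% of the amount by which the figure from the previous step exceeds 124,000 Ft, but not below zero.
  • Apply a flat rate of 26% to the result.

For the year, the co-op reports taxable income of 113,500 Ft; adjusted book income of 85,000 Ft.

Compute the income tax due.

General income tax:
  53,000 Ft × 9% = 4,770 Ft
  49,000 Ft × 20% = 9,800 Ft
  11,500 Ft × 24% = 2,760 Ft
  → 17,330 Ft

Alternative minimum tax:
  Base (adjusted book income): 85,000 Ft
  Exemption: 85,000 Ft ≤ 124,000 Ft, so full 28,000 Ft applies
  Base: 85,000 Ft − 28,000 Ft = 57,000 Ft
  57,000 Ft × 26% = 14,820 Ft

17,330 Ft > 14,820 Ft, so the general income tax governs.

17,330 Ft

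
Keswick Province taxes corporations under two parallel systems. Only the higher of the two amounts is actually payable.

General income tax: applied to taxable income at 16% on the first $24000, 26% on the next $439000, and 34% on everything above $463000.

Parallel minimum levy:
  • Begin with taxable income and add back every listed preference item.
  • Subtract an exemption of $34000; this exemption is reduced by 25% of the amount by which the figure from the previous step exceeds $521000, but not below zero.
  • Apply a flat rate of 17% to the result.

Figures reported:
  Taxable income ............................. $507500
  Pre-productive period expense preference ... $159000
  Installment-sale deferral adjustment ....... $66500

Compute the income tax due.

General income tax:
  $24000 × 16% = $3840
  $439000 × 26% = $114140
  $44500 × 34% = $15130
  → $133110

Parallel minimum levy:
  Adjusted income: $507500 + $159000 + $66500 = $733000
  Exemption: 25% × ($733000 − $521000) = $53000 ≥ $34000, so the exemption is fully phased out
  Base: $733000 − $0 = $733000
  $733000 × 17% = $124610

$133110 > $124610, so the general income tax governs.

$133110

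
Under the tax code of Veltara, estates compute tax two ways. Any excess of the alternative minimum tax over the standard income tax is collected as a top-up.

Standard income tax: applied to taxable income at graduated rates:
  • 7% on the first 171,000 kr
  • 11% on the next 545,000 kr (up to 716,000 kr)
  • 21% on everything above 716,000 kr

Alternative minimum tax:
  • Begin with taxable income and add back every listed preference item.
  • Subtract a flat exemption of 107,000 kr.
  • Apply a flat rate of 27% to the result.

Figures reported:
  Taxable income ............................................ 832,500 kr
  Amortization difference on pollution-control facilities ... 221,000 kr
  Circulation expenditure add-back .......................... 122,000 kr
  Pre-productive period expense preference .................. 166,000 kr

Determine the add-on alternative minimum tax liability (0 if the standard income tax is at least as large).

Alternative minimum tax:
  Adjusted income: 832,500 kr + 221,000 kr + 122,000 kr + 166,000 kr = 1,341,500 kr
  Less exemption 107,000 kr → base 1,234,500 kr
  1,234,500 kr × 27% = 333,315 kr

Standard income tax:
  171,000 kr × 7% = 11,970 kr
  545,000 kr × 11% = 59,950 kr
  116,500 kr × 21% = 24,465 kr
  → 96,385 kr

Excess of alternative minimum tax over standard income tax: 333,315 kr − 96,385 kr = 236,930 kr.

236,930 kr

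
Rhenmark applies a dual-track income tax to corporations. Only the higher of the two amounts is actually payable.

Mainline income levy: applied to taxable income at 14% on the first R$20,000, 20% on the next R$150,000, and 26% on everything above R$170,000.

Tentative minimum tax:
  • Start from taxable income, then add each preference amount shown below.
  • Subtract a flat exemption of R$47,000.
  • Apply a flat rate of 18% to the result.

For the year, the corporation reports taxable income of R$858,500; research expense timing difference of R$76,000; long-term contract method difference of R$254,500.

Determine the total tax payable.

R$211,810

Tentative minimum tax:
  Adjusted income: R$858,500 + R$76,000 + R$254,500 = R$1,189,000
  Less exemption R$47,000 → base R$1,142,000
  R$1,142,000 × 18% = R$205,560

Mainline income levy:
  R$20,000 × 14% = R$2,800
  R$150,000 × 20% = R$30,000
  R$688,500 × 26% = R$179,010
  → R$211,810

R$211,810 > R$205,560, so the mainline income levy governs.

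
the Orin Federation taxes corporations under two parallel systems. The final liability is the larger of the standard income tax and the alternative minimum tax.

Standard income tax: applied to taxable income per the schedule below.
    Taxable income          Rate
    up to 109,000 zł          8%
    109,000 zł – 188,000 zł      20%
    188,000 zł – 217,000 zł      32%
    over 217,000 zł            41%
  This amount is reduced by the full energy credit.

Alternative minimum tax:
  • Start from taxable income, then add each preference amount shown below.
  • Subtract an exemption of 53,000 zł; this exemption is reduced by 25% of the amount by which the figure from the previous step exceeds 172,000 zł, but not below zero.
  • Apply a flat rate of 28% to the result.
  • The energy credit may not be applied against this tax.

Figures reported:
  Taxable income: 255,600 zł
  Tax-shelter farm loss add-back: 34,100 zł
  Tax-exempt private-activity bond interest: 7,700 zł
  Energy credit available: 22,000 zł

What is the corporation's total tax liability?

Standard income tax:
  109,000 zł × 8% = 8,720 zł
  79,000 zł × 20% = 15,800 zł
  29,000 zł × 32% = 9,280 zł
  38,600 zł × 41% = 15,826 zł
  → 49,626 zł
  Less energy credit 22,000 zł → 27,626 zł

Alternative minimum tax:
  Adjusted income: 255,600 zł + 34,100 zł + 7,700 zł = 297,400 zł
  Exemption: 53,000 zł − 25% × (297,400 zł − 172,000 zł) = 53,000 zł − 31,350 zł = 21,650 zł
  Base: 297,400 zł − 21,650 zł = 275,750 zł
  275,750 zł × 28% = 77,210 zł

77,210 zł > 27,626 zł, so the alternative minimum tax is the binding amount.

77,210 zł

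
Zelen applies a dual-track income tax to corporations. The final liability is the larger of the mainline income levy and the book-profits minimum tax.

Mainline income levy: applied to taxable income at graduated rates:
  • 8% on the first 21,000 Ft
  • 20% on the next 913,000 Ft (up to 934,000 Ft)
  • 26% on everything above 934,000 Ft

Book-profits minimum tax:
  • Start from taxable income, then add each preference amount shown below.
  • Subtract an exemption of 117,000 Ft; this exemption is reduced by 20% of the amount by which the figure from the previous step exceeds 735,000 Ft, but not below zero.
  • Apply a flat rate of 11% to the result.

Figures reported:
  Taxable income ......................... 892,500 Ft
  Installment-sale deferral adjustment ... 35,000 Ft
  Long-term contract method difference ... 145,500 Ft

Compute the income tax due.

175,980 Ft

Mainline income levy:
  21,000 Ft × 8% = 1,680 Ft
  871,500 Ft × 20% = 174,300 Ft
  → 175,980 Ft

Book-profits minimum tax:
  Adjusted income: 892,500 Ft + 35,000 Ft + 145,500 Ft = 1,073,000 Ft
  Exemption: 117,000 Ft − 20% × (1,073,000 Ft − 735,000 Ft) = 117,000 Ft − 67,600 Ft = 49,400 Ft
  Base: 1,073,000 Ft − 49,400 Ft = 1,023,600 Ft
  1,023,600 Ft × 11% = 112,596 Ft

175,980 Ft > 112,596 Ft, so the mainline income levy governs.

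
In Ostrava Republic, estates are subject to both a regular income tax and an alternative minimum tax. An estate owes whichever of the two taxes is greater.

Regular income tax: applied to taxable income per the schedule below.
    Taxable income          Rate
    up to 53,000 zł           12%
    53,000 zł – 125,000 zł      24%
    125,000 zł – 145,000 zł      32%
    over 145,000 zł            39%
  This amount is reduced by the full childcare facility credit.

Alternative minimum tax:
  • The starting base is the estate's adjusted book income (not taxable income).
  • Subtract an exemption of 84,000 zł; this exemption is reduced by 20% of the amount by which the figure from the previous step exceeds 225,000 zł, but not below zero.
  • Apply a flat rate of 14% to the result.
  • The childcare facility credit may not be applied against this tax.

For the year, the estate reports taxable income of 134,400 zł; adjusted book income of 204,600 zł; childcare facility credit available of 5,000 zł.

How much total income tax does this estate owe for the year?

Alternative minimum tax:
  Base (adjusted book income): 204,600 zł
  Exemption: 204,600 zł ≤ 225,000 zł, so full 84,000 zł applies
  Base: 204,600 zł − 84,000 zł = 120,600 zł
  120,600 zł × 14% = 16,884 zł

Regular income tax:
  53,000 zł × 12% = 6,360 zł
  72,000 zł × 24% = 17,280 zł
  9,400 zł × 32% = 3,008 zł
  → 26,648 zł
  Less childcare facility credit 5,000 zł → 21,648 zł

21,648 zł > 16,884 zł, so the regular income tax governs.

21,648 zł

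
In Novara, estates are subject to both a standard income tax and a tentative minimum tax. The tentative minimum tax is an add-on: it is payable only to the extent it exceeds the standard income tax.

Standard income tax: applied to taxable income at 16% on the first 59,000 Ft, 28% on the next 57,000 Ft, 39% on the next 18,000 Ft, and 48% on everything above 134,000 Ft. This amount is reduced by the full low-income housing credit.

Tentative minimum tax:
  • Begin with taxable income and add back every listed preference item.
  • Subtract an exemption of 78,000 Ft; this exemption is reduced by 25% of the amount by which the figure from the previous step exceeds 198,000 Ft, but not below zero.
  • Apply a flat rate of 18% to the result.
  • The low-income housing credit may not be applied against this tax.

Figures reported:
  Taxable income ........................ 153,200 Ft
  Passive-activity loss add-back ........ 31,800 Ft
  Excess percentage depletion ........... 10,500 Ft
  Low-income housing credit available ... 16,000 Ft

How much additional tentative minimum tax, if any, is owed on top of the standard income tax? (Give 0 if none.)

Tentative minimum tax:
  Adjusted income: 153,200 Ft + 31,800 Ft + 10,500 Ft = 195,500 Ft
  Exemption: 195,500 Ft ≤ 198,000 Ft, so full 78,000 Ft applies
  Base: 195,500 Ft − 78,000 Ft = 117,500 Ft
  117,500 Ft × 18% = 21,150 Ft

Standard income tax:
  59,000 Ft × 16% = 9,440 Ft
  57,000 Ft × 28% = 15,960 Ft
  18,000 Ft × 39% = 7,020 Ft
  19,200 Ft × 48% = 9,216 Ft
  → 41,636 Ft
  Less low-income housing credit 16,000 Ft → 25,636 Ft

21,150 Ft ≤ 25,636 Ft, so no add-on is due.

0 Ft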